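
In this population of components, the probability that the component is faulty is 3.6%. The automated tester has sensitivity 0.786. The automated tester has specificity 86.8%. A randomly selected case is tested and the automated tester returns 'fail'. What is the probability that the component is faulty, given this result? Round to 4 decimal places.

Write H for 'the component is faulty'. Prior odds H:¬H = 0.036/0.964 = 0.037344. For the 'fail' outcome, the likelihood ratio is 0.786/0.132 = 5.9545.
Posterior odds = 0.037344 × 5.9545 = 0.22237, so P(H|E) = 0.22237/(1+0.22237) = 0.1819.

P(H | E) ≈ 0.1819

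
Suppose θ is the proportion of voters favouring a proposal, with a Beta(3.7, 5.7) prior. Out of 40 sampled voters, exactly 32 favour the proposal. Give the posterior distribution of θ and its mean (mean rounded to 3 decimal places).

Posterior: Beta(35.7, 13.7); mean ≈ 0.723

Observing 32 successes and 8 failures updates Beta(3.7, 5.7) by adding the success and failure counts to the two shape parameters: α = 3.7+32 = 35.7, β = 5.7+8 = 13.7.
E[θ | data] = 35.7/(35.7+13.7) = 0.723.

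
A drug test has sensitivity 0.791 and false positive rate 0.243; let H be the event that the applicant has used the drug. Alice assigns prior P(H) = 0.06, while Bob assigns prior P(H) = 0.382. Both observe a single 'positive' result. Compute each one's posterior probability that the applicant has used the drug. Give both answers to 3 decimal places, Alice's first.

P('+'|H) = 0.791, P('+'|¬H) = 0.243.
Alice: numerator 0.791·0.06 = 0.047460; evidence = 0.047460+0.243·0.94 = 0.27588; posterior = 0.172.
Bob: numerator 0.791·0.382 = 0.30216; evidence = 0.30216+0.243·0.618 = 0.45234; posterior = 0.668.

Alice: 0.172; Bob: 0.668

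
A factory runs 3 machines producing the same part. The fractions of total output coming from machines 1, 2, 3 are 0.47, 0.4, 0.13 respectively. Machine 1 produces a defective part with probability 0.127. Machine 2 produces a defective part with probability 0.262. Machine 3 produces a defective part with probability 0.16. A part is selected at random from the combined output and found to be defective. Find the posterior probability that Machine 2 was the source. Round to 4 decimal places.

P(defective|M1) = 0.127; P(defective|M2) = 0.262; P(defective|M3) = 0.16.
Prior × likelihood for each source: 0.47·0.127=0.05969, 0.4·0.262=0.1048, 0.13·0.16=0.02080. Summing gives P(defective) = 0.18529.
P(Machine 2 | defective) = 0.1048 / 0.18529 = 0.5656.

Posterior probability ≈ 0.5656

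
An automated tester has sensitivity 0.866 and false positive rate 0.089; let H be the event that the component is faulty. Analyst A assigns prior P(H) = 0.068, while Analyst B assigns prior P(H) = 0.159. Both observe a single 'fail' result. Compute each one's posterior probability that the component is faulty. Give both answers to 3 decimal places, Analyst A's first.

The likelihood ratio for a 'fail' result is 0.866/0.089 = 9.7303.
Analyst A: prior odds 0.068/0.932 = 0.072961; posterior odds 0.70994; posterior probability 0.415.
Analyst B: prior odds 0.159/0.841 = 0.18906; posterior odds 1.8396; posterior probability 0.648.

Analyst A: 0.415; Analyst B: 0.648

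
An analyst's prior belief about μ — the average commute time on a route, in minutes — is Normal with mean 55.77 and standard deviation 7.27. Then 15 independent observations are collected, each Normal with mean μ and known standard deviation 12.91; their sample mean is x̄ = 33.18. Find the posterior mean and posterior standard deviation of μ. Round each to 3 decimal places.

Prior precision 1/τ₀² = 1/7.27² = 0.0189204; data precision n/σ² = 15/12.91² = 0.0899992.
Posterior precision = 0.0189204 + 0.0899992 = 0.108920, giving posterior SD = 1/√0.108920 = 3.030.
Posterior mean = (0.0189204·55.77 + 0.0899992·33.18) / 0.108920 = 37.104.

Posterior mean ≈ 37.104; posterior SD ≈ 3.030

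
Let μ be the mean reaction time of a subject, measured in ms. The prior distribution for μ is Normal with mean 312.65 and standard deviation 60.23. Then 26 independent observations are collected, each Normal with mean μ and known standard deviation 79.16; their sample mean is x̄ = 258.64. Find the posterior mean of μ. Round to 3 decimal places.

Posterior mean ≈ 262.005

Prior precision 1/τ₀² = 1/60.23² = 0.00027566; data precision n/σ² = 26/79.16² = 0.00414918.
Posterior precision = 0.00027566 + 0.00414918 = 0.00442484.
Posterior mean = (0.00027566·312.65 + 0.00414918·258.64) / 0.00442484 = 262.005.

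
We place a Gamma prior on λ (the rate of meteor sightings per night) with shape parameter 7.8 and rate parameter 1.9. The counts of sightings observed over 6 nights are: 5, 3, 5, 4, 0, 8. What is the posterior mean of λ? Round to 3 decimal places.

Posterior mean ≈ 4.152

The Poisson likelihood adds the total count to the shape and the number of exposure periods to the rate. Here ∑xᵢ = 25 and n = 6, so shape 7.8→32.8 and rate 1.9→7.9.
E[λ | data] = 32.8/7.9 = 4.152.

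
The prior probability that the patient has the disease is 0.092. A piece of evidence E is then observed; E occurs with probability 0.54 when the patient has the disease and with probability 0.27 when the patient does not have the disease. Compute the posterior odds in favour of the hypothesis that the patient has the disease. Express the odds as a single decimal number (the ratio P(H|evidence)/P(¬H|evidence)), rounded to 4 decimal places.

Posterior odds ≈ 0.2026

Prior odds = 0.092/(1−0.092) = 0.10132.
Likelihood ratio for E = 0.54/0.27 = 2.0000.
Posterior odds = prior odds × LR = 0.20264.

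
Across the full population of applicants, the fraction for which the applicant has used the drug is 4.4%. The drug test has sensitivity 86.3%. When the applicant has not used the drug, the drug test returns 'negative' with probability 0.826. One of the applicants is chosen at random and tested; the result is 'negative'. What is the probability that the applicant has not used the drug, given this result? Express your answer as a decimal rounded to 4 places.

Write H for 'the applicant has used the drug'. Prior odds H:¬H = 0.044/0.956 = 0.046025. For the 'negative' outcome, the likelihood ratio is 0.137/0.826 = 0.16586.
Posterior odds = 0.046025 × 0.16586 = 0.0076337, so P(H|E) = 0.0076337/(1+0.0076337) = 0.0076. Then P(¬H|E) = 1 − 0.0076 = 0.9924.

P(¬H | E) ≈ 0.9924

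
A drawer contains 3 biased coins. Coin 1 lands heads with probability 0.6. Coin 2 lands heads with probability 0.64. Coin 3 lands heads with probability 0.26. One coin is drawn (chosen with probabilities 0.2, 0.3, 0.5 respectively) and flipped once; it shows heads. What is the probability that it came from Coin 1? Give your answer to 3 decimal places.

Tabulate prior·likelihood by source: [1] prior 0.2, lik 0.6, product 0.1200; [2] prior 0.3, lik 0.64, product 0.1920; [3] prior 0.5, lik 0.26, product 0.1300.
Normalizing constant = 0.44200; the posterior for Coin 1 is its product over the sum, 0.1200/0.44200 = 0.271.

Posterior probability ≈ 0.271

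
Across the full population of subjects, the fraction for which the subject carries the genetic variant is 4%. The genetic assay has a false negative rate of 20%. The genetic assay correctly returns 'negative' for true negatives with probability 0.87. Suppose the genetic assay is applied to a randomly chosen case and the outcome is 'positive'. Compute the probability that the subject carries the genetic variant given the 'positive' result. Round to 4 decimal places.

Write H for 'the subject carries the genetic variant'. Prior odds H:¬H = 0.04/0.96 = 0.041667. For the 'positive' outcome, the likelihood ratio is 0.8/0.13 = 6.1538.
Posterior odds = 0.041667 × 6.1538 = 0.25641, so P(H|E) = 0.25641/(1+0.25641) = 0.2041.

P(H | E) ≈ 0.2041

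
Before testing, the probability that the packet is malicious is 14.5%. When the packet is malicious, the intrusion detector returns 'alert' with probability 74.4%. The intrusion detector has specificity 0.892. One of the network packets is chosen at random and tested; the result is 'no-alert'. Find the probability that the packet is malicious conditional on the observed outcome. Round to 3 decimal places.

Let H be the event that the packet is malicious. P(H) = 0.145, so P(¬H) = 0.855. With E the 'no-alert' result, P(E|H) = 0.256 and P(E|¬H) = 0.892.
P(E) = 0.256·0.145 + 0.892·0.855 = 0.037120 + 0.76266 = 0.79978.
By Bayes' theorem, P(H|E) = 0.037120 / 0.79978 = 0.046.

P(H | E) ≈ 0.046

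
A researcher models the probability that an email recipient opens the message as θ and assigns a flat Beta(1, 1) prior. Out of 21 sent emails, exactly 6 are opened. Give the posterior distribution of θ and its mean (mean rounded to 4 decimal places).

Observing 6 successes and 15 failures updates Beta(1, 1) by adding the success and failure counts to the two shape parameters: α = 1+6 = 7, β = 1+15 = 16.
Posterior mean = α/(α+β) = 7/23 = 0.3043.

Posterior: Beta(7, 16); mean ≈ 0.3043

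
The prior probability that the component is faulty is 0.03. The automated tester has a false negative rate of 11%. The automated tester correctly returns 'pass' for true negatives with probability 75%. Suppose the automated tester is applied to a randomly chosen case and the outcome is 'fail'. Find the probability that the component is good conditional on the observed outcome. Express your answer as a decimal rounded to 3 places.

Write H for 'the component is faulty'. Prior odds H:¬H = 0.03/0.97 = 0.030928. For the 'fail' outcome, the likelihood ratio is 0.89/0.25 = 3.5600.
Posterior odds = 0.030928 × 3.5600 = 0.11010, so P(H|E) = 0.11010/(1+0.11010) = 0.099. Then P(¬H|E) = 1 − 0.099 = 0.901.

P(¬H | E) ≈ 0.901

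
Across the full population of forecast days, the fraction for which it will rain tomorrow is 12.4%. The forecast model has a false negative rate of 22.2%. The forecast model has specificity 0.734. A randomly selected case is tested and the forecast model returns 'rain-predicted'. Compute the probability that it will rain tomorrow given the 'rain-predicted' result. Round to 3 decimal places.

Let H be the event that it will rain tomorrow. P(H) = 0.124, so P(¬H) = 0.876. With E the 'rain-predicted' result, P(E|H) = 0.778 and P(E|¬H) = 0.266.
P(E) = 0.778·0.124 + 0.266·0.876 = 0.096472 + 0.23302 = 0.32949.
By Bayes' theorem, P(H|E) = 0.096472 / 0.32949 = 0.293.

P(H | E) ≈ 0.293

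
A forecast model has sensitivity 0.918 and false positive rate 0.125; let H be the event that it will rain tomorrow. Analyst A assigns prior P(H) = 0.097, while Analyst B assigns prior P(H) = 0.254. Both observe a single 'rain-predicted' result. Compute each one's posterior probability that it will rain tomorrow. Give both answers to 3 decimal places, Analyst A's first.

The likelihood ratio for a 'rain-predicted' result is 0.918/0.125 = 7.3440.
Analyst A: prior odds 0.097/0.903 = 0.10742; posterior odds 0.78889; posterior probability 0.441.
Analyst B: prior odds 0.254/0.746 = 0.34048; posterior odds 2.5005; posterior probability 0.714.

Analyst A: 0.441; Analyst B: 0.714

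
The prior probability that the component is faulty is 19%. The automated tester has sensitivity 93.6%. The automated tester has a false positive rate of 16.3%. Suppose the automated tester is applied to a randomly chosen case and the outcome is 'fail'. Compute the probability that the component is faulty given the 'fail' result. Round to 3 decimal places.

Let H be the event that the component is faulty. P(H) = 0.19, so P(¬H) = 0.81. With E the 'fail' result, P(E|H) = 0.936 and P(E|¬H) = 0.163.
P(E) = 0.936·0.19 + 0.163·0.81 = 0.17784 + 0.13203 = 0.30987.
By Bayes' theorem, P(H|E) = 0.17784 / 0.30987 = 0.574.

P(H | E) ≈ 0.574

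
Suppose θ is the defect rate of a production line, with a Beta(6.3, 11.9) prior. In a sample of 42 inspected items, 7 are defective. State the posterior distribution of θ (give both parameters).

The binomial likelihood is conjugate to the Beta prior: with 7 successes and 35 failures, the posterior is Beta(6.3+7, 11.9+35) = Beta(13.3, 46.9).

Posterior: Beta(13.3, 46.9)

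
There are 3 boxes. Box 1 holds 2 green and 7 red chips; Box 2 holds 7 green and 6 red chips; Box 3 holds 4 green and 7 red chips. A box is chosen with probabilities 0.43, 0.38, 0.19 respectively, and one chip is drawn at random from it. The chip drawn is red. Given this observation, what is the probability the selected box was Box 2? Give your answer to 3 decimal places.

Posterior probability ≈ 0.278

Tabulate prior·likelihood by source: [1] prior 0.43, lik 0.7778, product 0.3344; [2] prior 0.38, lik 0.4615, product 0.1754; [3] prior 0.19, lik 0.6364, product 0.1209.
Normalizing constant = 0.63074; the posterior for Box 2 is its product over the sum, 0.1754/0.63074 = 0.278.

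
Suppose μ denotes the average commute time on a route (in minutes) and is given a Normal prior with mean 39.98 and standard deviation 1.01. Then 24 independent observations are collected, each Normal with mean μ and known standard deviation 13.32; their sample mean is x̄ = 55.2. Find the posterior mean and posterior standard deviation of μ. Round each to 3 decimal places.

Posterior mean ≈ 41.826; posterior SD ≈ 0.947

With known σ, the Normal prior is conjugate. Weight on the data is w = (n/σ²)/(n/σ² + 1/τ₀²) = 0.135270/(0.135270+0.980296) = 0.12126.
Posterior mean = w·x̄ + (1−w)·μ₀ = 0.12126·55.2 + 0.87874·39.98 = 41.826. Posterior variance = 1/(0.135270+0.980296) = 0.896406, so SD = 0.947.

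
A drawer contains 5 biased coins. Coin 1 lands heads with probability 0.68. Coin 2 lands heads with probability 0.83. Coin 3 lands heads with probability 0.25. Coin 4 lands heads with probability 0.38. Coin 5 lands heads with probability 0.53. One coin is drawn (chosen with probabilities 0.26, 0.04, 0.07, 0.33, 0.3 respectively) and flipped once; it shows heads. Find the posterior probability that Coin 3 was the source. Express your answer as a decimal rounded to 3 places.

Tabulate prior·likelihood by source: [1] prior 0.26, lik 0.68, product 0.1768; [2] prior 0.04, lik 0.83, product 0.03320; [3] prior 0.07, lik 0.25, product 0.01750; [4] prior 0.33, lik 0.38, product 0.1254; [5] prior 0.3, lik 0.53, product 0.1590.
Normalizing constant = 0.51190; the posterior for Coin 3 is its product over the sum, 0.01750/0.51190 = 0.034.

Posterior probability ≈ 0.034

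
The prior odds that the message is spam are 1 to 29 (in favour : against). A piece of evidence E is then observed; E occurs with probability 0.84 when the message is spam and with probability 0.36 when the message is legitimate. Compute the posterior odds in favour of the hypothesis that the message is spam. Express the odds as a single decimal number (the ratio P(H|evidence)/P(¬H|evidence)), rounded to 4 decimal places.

Prior odds = 1/29 = 0.034483. In log-odds, ln(0.034483) = -3.3673.
Add log likelihood ratio: ln(2.3333) = 0.84730.
Posterior log-odds = -2.5200, so posterior odds = exp(-2.5200) = 0.080460.

Posterior odds ≈ 0.0805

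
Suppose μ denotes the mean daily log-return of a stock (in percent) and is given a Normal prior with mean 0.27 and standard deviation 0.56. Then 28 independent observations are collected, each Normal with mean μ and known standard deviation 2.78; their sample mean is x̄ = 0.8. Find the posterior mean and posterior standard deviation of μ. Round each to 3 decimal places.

Prior precision 1/τ₀² = 1/0.56² = 3.18878; data precision n/σ² = 28/2.78² = 3.62300.
Posterior precision = 3.18878 + 3.62300 = 6.81178, giving posterior SD = 1/√6.81178 = 0.383.
Posterior mean = (3.18878·0.27 + 3.62300·0.8) / 6.81178 = 0.552.

Posterior mean ≈ 0.552; posterior SD ≈ 0.383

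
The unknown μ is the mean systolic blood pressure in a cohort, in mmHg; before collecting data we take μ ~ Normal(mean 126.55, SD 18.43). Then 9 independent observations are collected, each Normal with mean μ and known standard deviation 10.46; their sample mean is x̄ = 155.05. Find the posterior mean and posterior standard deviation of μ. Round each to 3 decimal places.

With known σ, the Normal prior is conjugate. Weight on the data is w = (n/σ²)/(n/σ² + 1/τ₀²) = 0.0822582/(0.0822582+0.00294408) = 0.96545.
Posterior mean = w·x̄ + (1−w)·μ₀ = 0.96545·155.05 + 0.034554·126.55 = 154.065. Posterior variance = 1/(0.0822582+0.00294408) = 11.7368, so SD = 3.426.

Posterior mean ≈ 154.065; posterior SD ≈ 3.426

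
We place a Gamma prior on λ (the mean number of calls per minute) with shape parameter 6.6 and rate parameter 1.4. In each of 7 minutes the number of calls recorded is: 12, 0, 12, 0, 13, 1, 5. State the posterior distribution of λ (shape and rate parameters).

The Poisson likelihood adds the total count to the shape and the number of exposure periods to the rate. Here ∑xᵢ = 43 and n = 7, so shape 6.6→49.6 and rate 1.4→8.4.

Posterior: Gamma(shape=49.6, rate=8.4)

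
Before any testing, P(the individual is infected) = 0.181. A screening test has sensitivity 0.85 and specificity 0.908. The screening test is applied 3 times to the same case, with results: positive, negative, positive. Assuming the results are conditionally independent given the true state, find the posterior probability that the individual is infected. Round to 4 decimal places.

Posterior P(H) ≈ 0.7571

Let H be the event that the individual is infected; start with P(H) = 0.181. P('positive'|H) = 0.85, P('positive'|¬H) = 0.092.
Update on result 1 ('positive'): P(H) ← 0.85·0.1810 / (0.85·0.1810 + 0.092·0.8190) = 0.15385/0.22920 = 0.6713.
Update on result 2 ('negative'): P(H) ← 0.15·0.6713 / (0.15·0.6713 + 0.908·0.3287) = 0.10069/0.39919 = 0.2522.
Update on result 3 ('positive'): P(H) ← 0.85·0.2522 / (0.85·0.2522 + 0.092·0.7478) = 0.21440/0.28319 = 0.7571.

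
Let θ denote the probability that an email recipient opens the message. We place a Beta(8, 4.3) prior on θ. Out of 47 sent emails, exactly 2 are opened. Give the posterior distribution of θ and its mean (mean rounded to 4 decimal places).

The binomial likelihood is conjugate to the Beta prior: with 2 successes and 45 failures, the posterior is Beta(8+2, 4.3+45) = Beta(10, 49.3).
Posterior mean = α/(α+β) = 10/59.3 = 0.1686.

Posterior: Beta(10, 49.3); mean ≈ 0.1686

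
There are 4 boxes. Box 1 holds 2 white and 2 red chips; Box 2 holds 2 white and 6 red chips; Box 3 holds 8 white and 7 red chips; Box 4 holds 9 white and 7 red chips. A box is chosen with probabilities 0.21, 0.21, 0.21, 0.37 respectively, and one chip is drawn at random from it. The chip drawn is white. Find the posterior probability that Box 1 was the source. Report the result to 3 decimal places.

Posterior probability ≈ 0.220

Tabulate prior·likelihood by source: [1] prior 0.21, lik 0.5, product 0.1050; [2] prior 0.21, lik 0.25, product 0.05250; [3] prior 0.21, lik 0.5333, product 0.1120; [4] prior 0.37, lik 0.5625, product 0.2081.
Normalizing constant = 0.47762; the posterior for Box 1 is its product over the sum, 0.1050/0.47762 = 0.220.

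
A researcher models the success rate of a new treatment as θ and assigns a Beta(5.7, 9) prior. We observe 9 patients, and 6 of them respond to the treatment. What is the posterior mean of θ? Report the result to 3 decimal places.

Posterior mean ≈ 0.494

Observing 6 successes and 3 failures updates Beta(5.7, 9) by adding the success and failure counts to the two shape parameters: α = 5.7+6 = 11.7, β = 9+3 = 12.
Posterior mean = α/(α+β) = 11.7/23.7 = 0.494.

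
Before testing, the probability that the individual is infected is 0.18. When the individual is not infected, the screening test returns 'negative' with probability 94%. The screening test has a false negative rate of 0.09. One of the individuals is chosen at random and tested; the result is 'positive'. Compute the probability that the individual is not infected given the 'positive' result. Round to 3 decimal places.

P(¬H | E) ≈ 0.231

Let H be the event that the individual is infected. P(H) = 0.18, so P(¬H) = 0.82. With E the 'positive' result, P(E|H) = 0.91 and P(E|¬H) = 0.06.
P(E) = 0.91·0.18 + 0.06·0.82 = 0.16380 + 0.049200 = 0.21300.
By Bayes' theorem, P(H|E) = 0.16380 / 0.21300 = 0.769. Hence P(¬H|E) = 1 − 0.769 = 0.231.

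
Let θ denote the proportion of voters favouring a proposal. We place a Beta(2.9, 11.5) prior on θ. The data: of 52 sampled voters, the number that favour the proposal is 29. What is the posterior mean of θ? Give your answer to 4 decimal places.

Posterior mean ≈ 0.4804

The binomial likelihood is conjugate to the Beta prior: with 29 successes and 23 failures, the posterior is Beta(2.9+29, 11.5+23) = Beta(31.9, 34.5).
Posterior mean = α/(α+β) = 31.9/66.4 = 0.4804.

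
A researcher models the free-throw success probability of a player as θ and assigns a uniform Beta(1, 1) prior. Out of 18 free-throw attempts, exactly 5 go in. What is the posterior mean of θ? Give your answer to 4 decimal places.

The binomial likelihood is conjugate to the Beta prior: with 5 successes and 13 failures, the posterior is Beta(1+5, 1+13) = Beta(6, 14).
Posterior mean = α/(α+β) = 6/20 = 0.3000.

Posterior mean ≈ 0.3000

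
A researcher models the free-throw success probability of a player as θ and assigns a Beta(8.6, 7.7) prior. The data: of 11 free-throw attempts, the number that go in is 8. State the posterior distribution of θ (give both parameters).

The binomial likelihood is conjugate to the Beta prior: with 8 successes and 3 failures, the posterior is Beta(8.6+8, 7.7+3) = Beta(16.6, 10.7).

Posterior: Beta(16.6, 10.7)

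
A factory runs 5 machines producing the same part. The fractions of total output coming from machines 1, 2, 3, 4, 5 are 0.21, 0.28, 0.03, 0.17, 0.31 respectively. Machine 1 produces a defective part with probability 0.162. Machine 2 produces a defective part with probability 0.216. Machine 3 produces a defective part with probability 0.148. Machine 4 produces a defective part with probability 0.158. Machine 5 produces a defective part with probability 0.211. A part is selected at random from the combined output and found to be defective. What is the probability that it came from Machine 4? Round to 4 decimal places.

Posterior probability ≈ 0.1405

Tabulate prior·likelihood by source: [1] prior 0.21, lik 0.162, product 0.03402; [2] prior 0.28, lik 0.216, product 0.06048; [3] prior 0.03, lik 0.148, product 0.004440; [4] prior 0.17, lik 0.158, product 0.02686; [5] prior 0.31, lik 0.211, product 0.06541.
Normalizing constant = 0.19121; the posterior for Machine 4 is its product over the sum, 0.02686/0.19121 = 0.1405.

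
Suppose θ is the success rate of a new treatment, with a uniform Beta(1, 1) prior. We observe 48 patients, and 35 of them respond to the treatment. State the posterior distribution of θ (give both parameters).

Observing 35 successes and 13 failures updates Beta(1, 1) by adding the success and failure counts to the two shape parameters: α = 1+35 = 36, β = 1+13 = 14.

Posterior: Beta(36, 14)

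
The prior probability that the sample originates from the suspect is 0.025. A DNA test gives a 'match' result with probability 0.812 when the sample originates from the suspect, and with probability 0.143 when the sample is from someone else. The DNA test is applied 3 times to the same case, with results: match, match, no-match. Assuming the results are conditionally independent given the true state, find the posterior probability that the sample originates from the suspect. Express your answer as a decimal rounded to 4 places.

With H the event that the sample originates from the suspect, the joint likelihood of the observed sequence is P(data|H) = 0.812·0.812·0.188 = 0.12396 and P(data|¬H) = 0.143·0.143·0.857 = 0.017525.
Bayes: P(H|data) = 0.025·0.12396 / (0.025·0.12396 + 0.975·0.017525) = 0.0030989/0.020186 = 0.1535.

Posterior P(H) ≈ 0.1535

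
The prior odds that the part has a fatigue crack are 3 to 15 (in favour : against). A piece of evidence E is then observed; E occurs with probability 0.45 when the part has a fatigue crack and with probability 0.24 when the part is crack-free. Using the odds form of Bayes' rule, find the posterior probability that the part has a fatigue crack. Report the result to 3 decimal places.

Posterior probability ≈ 0.273

Prior odds = 3/15 = 0.20000. In log-odds, ln(0.20000) = -1.6094.
Add log likelihood ratio: ln(1.8750) = 0.62861.
Posterior log-odds = -0.98083, so posterior odds = exp(-0.98083) = 0.37500. Converting, P(H|E) = 0.37500/1.3750 = 0.273.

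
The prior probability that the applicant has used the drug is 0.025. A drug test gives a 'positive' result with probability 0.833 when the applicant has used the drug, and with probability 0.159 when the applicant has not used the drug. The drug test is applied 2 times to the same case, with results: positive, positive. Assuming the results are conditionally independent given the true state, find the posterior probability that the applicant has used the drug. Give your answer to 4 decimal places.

Posterior P(H) ≈ 0.4131

Let H be the event that the applicant has used the drug; start with P(H) = 0.025. P('positive'|H) = 0.833, P('positive'|¬H) = 0.159.
Update on result 1 ('positive'): P(H) ← 0.833·0.0250 / (0.833·0.0250 + 0.159·0.9750) = 0.020825/0.17585 = 0.1184.
Update on result 2 ('positive'): P(H) ← 0.833·0.1184 / (0.833·0.1184 + 0.159·0.8816) = 0.098648/0.23882 = 0.4131.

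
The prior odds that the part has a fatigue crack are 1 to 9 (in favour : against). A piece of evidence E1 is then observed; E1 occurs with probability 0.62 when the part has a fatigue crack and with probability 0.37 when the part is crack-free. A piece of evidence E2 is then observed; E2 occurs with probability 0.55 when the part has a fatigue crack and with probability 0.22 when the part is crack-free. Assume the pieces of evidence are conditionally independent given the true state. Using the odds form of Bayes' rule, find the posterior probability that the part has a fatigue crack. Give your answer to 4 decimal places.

Posterior probability ≈ 0.3176

Prior odds = 1/9 = 0.11111.
Likelihood ratio for E1 = 0.62/0.37 = 1.6757.
Likelihood ratio for E2 = 0.55/0.22 = 2.5000.
Posterior odds = prior odds × LR₁ × LR₂ = 0.46547.
Posterior probability = odds/(1+odds) = 0.46547/1.4655 = 0.3176.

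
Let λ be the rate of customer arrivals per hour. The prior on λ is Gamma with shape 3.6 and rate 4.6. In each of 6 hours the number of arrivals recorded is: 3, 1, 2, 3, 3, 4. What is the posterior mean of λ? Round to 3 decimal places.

The Poisson likelihood adds the total count to the shape and the number of exposure periods to the rate. Here ∑xᵢ = 16 and n = 6, so shape 3.6→19.6 and rate 4.6→10.6.
Posterior mean = shape/rate = 19.6/10.6 = 1.849.

Posterior mean ≈ 1.849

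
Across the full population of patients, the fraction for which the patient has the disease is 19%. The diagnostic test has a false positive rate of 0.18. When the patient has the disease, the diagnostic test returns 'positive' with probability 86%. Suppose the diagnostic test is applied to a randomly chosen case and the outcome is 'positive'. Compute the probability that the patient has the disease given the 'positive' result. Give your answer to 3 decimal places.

P(H | E) ≈ 0.528

Let H be the event that the patient has the disease. P(H) = 0.19, so P(¬H) = 0.81. With E the 'positive' result, P(E|H) = 0.86 and P(E|¬H) = 0.18.
P(E) = 0.86·0.19 + 0.18·0.81 = 0.16340 + 0.14580 = 0.30920.
By Bayes' theorem, P(H|E) = 0.16340 / 0.30920 = 0.528.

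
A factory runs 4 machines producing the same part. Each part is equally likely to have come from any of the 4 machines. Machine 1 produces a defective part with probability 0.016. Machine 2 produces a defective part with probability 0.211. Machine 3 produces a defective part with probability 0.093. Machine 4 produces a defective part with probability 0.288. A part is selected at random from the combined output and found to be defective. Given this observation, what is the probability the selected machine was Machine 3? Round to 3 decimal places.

Posterior probability ≈ 0.153

Tabulate prior·likelihood by source: [1] prior 0.25, lik 0.016, product 0.004000; [2] prior 0.25, lik 0.211, product 0.05275; [3] prior 0.25, lik 0.093, product 0.02325; [4] prior 0.25, lik 0.288, product 0.07200.
Normalizing constant = 0.15200; the posterior for Machine 3 is its product over the sum, 0.02325/0.15200 = 0.153.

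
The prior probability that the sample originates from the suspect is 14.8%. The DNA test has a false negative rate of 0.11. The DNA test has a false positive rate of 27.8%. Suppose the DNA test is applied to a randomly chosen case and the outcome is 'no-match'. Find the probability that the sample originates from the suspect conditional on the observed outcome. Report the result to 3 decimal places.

P(H | E) ≈ 0.026

Write H for 'the sample originates from the suspect'. Prior odds H:¬H = 0.148/0.852 = 0.17371. For the 'no-match' outcome, the likelihood ratio is 0.11/0.722 = 0.15235.
Posterior odds = 0.17371 × 0.15235 = 0.026465, so P(H|E) = 0.026465/(1+0.026465) = 0.026.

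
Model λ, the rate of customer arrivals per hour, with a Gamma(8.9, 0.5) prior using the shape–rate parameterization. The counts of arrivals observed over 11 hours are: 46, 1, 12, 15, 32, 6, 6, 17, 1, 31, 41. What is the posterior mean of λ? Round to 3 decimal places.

The Poisson likelihood adds the total count to the shape and the number of exposure periods to the rate. Here ∑xᵢ = 208 and n = 11, so shape 8.9→216.9 and rate 0.5→11.5.
Posterior mean = shape/rate = 216.9/11.5 = 18.861.

Posterior mean ≈ 18.861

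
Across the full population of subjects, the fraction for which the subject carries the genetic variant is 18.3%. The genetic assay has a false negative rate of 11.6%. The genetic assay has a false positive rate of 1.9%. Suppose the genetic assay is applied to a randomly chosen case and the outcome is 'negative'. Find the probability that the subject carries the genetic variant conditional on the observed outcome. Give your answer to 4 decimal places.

P(H | E) ≈ 0.0258

Let H be the event that the subject carries the genetic variant. P(H) = 0.183, so P(¬H) = 0.817. With E the 'negative' result, P(E|H) = 0.116 and P(E|¬H) = 0.981.
P(E) = 0.116·0.183 + 0.981·0.817 = 0.021228 + 0.80148 = 0.82270.
By Bayes' theorem, P(H|E) = 0.021228 / 0.82270 = 0.0258.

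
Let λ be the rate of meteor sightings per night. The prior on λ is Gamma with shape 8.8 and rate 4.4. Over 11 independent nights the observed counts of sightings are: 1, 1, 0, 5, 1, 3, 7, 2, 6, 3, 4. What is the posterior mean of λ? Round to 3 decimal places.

Posterior mean ≈ 2.714

The Poisson likelihood adds the total count to the shape and the number of exposure periods to the rate. Here ∑xᵢ = 33 and n = 11, so shape 8.8→41.8 and rate 4.4→15.4.
E[λ | data] = 41.8/15.4 = 2.714.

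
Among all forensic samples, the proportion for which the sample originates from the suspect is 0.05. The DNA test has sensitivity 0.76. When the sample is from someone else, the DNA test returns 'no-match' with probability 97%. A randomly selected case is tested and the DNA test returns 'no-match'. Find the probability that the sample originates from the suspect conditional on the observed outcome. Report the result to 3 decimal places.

Write H for 'the sample originates from the suspect'. Prior odds H:¬H = 0.05/0.95 = 0.052632. For the 'no-match' outcome, the likelihood ratio is 0.24/0.97 = 0.24742.
Posterior odds = 0.052632 × 0.24742 = 0.013022, so P(H|E) = 0.013022/(1+0.013022) = 0.013.

P(H | E) ≈ 0.013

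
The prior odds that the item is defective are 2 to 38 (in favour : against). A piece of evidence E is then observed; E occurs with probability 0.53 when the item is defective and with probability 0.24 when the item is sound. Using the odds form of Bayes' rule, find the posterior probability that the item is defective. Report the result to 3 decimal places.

Prior odds = 2/38 = 0.052632. In log-odds, ln(0.052632) = -2.9444.
Add log likelihood ratio: ln(2.2083) = 0.79224.
Posterior log-odds = -2.1522, so posterior odds = exp(-2.1522) = 0.11623. Converting, P(H|E) = 0.11623/1.1162 = 0.104.

Posterior probability ≈ 0.104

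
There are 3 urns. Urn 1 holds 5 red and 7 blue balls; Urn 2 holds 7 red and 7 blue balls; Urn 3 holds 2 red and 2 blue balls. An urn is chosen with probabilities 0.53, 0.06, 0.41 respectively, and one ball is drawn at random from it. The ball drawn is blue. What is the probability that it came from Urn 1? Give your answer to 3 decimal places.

Posterior probability ≈ 0.568

Tabulate prior·likelihood by source: [1] prior 0.53, lik 0.5833, product 0.3092; [2] prior 0.06, lik 0.5, product 0.03000; [3] prior 0.41, lik 0.5, product 0.2050.
Normalizing constant = 0.54417; the posterior for Urn 1 is its product over the sum, 0.3092/0.54417 = 0.568.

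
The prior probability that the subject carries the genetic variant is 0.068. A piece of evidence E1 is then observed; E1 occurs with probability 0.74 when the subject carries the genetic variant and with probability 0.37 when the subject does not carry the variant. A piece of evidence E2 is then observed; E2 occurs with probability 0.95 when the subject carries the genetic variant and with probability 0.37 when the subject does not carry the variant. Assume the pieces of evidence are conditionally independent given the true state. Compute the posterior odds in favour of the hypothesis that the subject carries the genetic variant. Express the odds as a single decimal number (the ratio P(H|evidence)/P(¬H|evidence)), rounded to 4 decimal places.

Posterior odds ≈ 0.3747

Prior odds = 0.068/(1−0.068) = 0.072961. In log-odds, ln(0.072961) = -2.6178.
Add log likelihood ratios: ln(2.0000) + ln(2.5676) = 1.6361.
Posterior log-odds = -0.98172, so posterior odds = exp(-0.98172) = 0.37467.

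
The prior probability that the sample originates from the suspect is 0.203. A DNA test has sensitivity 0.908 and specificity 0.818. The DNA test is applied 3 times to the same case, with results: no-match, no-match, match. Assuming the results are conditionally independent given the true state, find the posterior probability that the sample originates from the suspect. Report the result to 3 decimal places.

Posterior P(H) ≈ 0.016

With H the event that the sample originates from the suspect, the joint likelihood of the observed sequence is P(data|H) = 0.092·0.092·0.908 = 0.0076853 and P(data|¬H) = 0.818·0.818·0.182 = 0.12178.
Bayes: P(H|data) = 0.203·0.0076853 / (0.203·0.0076853 + 0.797·0.12178) = 0.0015601/0.098619 = 0.0158.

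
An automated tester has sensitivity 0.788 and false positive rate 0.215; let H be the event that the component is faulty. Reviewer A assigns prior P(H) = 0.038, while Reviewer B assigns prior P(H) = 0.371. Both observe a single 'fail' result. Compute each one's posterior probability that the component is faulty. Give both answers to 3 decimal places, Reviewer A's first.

The likelihood ratio for a 'fail' result is 0.788/0.215 = 3.6651.
Reviewer A: prior odds 0.038/0.962 = 0.039501; posterior odds 0.14478; posterior probability 0.126.
Reviewer B: prior odds 0.371/0.629 = 0.58983; posterior odds 2.1618; posterior probability 0.684.

Reviewer A: 0.126; Reviewer B: 0.684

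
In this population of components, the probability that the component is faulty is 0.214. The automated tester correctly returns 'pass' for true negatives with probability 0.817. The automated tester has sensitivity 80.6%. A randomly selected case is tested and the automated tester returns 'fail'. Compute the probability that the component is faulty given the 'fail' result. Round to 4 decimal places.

Write H for 'the component is faulty'. Prior odds H:¬H = 0.214/0.786 = 0.27226. For the 'fail' outcome, the likelihood ratio is 0.806/0.183 = 4.4044.
Posterior odds = 0.27226 × 4.4044 = 1.1992, so P(H|E) = 1.1992/(1+1.1992) = 0.5453.

P(H | E) ≈ 0.5453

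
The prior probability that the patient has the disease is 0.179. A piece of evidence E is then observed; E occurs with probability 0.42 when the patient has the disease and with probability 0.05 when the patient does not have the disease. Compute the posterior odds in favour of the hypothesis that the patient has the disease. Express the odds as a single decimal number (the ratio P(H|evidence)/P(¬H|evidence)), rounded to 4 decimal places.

Prior odds = 0.179/(1−0.179) = 0.21803.
Likelihood ratio for E = 0.42/0.05 = 8.4000.
Posterior odds = prior odds × LR = 1.8314.

Posterior odds ≈ 1.8314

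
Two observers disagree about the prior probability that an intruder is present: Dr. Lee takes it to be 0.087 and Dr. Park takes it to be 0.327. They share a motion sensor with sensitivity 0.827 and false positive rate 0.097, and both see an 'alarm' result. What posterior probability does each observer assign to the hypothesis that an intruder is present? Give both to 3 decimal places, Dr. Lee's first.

The likelihood ratio for an 'alarm' result is 0.827/0.097 = 8.5258.
Dr. Lee: prior odds 0.087/0.913 = 0.095290; posterior odds 0.81242; posterior probability 0.448.
Dr. Park: prior odds 0.327/0.673 = 0.48588; posterior odds 4.1425; posterior probability 0.806.

Dr. Lee: 0.448; Dr. Park: 0.806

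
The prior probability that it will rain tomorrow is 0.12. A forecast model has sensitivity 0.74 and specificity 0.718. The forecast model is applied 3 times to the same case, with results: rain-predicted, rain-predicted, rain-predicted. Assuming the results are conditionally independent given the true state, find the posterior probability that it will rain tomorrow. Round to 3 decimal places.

With H the event that it will rain tomorrow, the joint likelihood of the observed sequence is P(data|H) = 0.74·0.74·0.74 = 0.40522 and P(data|¬H) = 0.282·0.282·0.282 = 0.022426.
Bayes: P(H|data) = 0.12·0.40522 / (0.12·0.40522 + 0.88·0.022426) = 0.048627/0.068362 = 0.7113.

Posterior P(H) ≈ 0.711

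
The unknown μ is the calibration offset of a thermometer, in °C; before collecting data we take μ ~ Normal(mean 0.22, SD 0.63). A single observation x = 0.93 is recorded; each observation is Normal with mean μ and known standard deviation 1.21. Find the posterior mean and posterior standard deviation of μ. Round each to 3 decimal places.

Posterior mean ≈ 0.371; posterior SD ≈ 0.559

Prior precision 1/τ₀² = 1/0.63² = 2.51953; data precision n/σ² = 1/1.21² = 0.683013.
Posterior precision = 2.51953 + 0.683013 = 3.20254, giving posterior SD = 1/√3.20254 = 0.559.
Posterior mean = (2.51953·0.22 + 0.683013·0.93) / 3.20254 = 0.371.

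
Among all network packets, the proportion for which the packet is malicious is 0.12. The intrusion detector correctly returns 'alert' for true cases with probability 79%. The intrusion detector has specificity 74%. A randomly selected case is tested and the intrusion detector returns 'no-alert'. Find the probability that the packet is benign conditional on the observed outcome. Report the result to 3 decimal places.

P(¬H | E) ≈ 0.963

Let H be the event that the packet is malicious. P(H) = 0.12, so P(¬H) = 0.88. With E the 'no-alert' result, P(E|H) = 0.21 and P(E|¬H) = 0.74.
P(E) = 0.21·0.12 + 0.74·0.88 = 0.025200 + 0.65120 = 0.67640.
By Bayes' theorem, P(H|E) = 0.025200 / 0.67640 = 0.037. Hence P(¬H|E) = 1 − 0.037 = 0.963.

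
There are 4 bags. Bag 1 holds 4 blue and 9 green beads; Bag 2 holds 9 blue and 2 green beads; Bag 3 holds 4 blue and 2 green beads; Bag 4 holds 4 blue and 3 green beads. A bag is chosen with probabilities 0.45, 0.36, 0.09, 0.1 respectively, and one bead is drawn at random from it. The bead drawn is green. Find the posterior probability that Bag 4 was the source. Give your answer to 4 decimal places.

Tabulate prior·likelihood by source: [1] prior 0.45, lik 0.6923, product 0.3115; [2] prior 0.36, lik 0.1818, product 0.06545; [3] prior 0.09, lik 0.3333, product 0.03000; [4] prior 0.1, lik 0.4286, product 0.04286.
Normalizing constant = 0.44985; the posterior for Bag 4 is its product over the sum, 0.04286/0.44985 = 0.0953.

Posterior probability ≈ 0.0953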